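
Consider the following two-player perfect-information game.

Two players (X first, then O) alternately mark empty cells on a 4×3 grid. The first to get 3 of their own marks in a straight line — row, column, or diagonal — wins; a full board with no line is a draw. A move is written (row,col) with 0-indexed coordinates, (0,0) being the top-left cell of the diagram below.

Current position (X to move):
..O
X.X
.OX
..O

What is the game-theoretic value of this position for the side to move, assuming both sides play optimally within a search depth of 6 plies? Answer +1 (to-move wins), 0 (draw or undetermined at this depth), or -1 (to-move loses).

value(..O/X.X/.OX/..O, X) = +1

[..O/X.X/.OX/..O] X move#1: (0,0):+1/X.O/X.X/.OX/..O*, (0,1):-1/.XO/X.X/.OX/..O, (1,1):+1/..O/XXX/.OX/..O, (2,0):+1/..O/X.X/XOX/..O, (3,0):+1/..O/X.X/.OX/X.O, (3,1):-1/..O/X.X/.OX/.XO
[X.O/X.X/.OX/..O] O move#2: (0,1):-1/XOO/X.X/.OX/..O*, (1,1):-1/X.O/XOX/.OX/..O, (2,0):-1/X.O/X.X/OOX/..O, (3,0):-1/X.O/X.X/.OX/O.O, (3,1):-1/X.O/X.X/.OX/.OO
[XOO/X.X/.OX/..O] X move#3: (1,1):+1/XOO/XXX/.OX/..O*, (2,0):+1/XOO/X.X/XOX/..O, (3,0):-1/XOO/X.X/.OX/X.O, (3,1):-1/XOO/X.X/.OX/.XO
[XOO/XXX/.OX/..O] end (terminal -1, O#4); searched ..O/X.X/.OX/..O to 6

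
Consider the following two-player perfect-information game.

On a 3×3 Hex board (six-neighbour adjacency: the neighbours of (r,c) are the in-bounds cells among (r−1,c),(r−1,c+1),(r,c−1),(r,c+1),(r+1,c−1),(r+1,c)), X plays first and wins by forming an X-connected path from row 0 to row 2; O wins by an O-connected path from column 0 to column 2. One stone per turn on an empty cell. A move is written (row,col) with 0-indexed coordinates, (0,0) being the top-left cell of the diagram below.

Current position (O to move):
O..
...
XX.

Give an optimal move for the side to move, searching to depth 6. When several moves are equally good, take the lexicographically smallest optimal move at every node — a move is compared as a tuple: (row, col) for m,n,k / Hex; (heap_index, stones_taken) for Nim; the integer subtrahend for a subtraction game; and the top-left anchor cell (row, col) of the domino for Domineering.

O's best at [O../.../XX.]: (1,1)

[O../.../XX.] O move#1: (0,1):-1/OO./.../XX., (0,2):-1/O.O/.../XX., (1,0):-1/O../O../XX., (1,1):+1/O../.O./XX.*, (1,2):-1/O../..O/XX., (2,2):-1/O../.../XXO
[O../.O./XX.] X move#2: (0,1):-1/OX./.O./XX.*, (0,2):-1/O.X/.O./XX., (1,0):-1/O../XO./XX., (1,2):-1/O../.OX/XX., (2,2):-1/O../.O./XXX
[OX./.O./XX.] O move#3: (0,2):-1/OXO/.O./XX., (1,0):+1/OX./OO./XX.*, (1,2):-1/OX./.OO/XX., (2,2):-1/OX./.O./XXO
[OX./OO./XX.] X move#4: (0,2):-1/OXX/OO./XX.*, (1,2):-1/OX./OOX/XX., (2,2):-1/OX./OO./XXX
[OXX/OO./XX.] O move#5: (1,2):+1/OXX/OOO/XX.*, (2,2):-1/OXX/OO./XXO
[OXX/OOO/XX.] end (terminal -1, X#6); searched O../.../XX. to 6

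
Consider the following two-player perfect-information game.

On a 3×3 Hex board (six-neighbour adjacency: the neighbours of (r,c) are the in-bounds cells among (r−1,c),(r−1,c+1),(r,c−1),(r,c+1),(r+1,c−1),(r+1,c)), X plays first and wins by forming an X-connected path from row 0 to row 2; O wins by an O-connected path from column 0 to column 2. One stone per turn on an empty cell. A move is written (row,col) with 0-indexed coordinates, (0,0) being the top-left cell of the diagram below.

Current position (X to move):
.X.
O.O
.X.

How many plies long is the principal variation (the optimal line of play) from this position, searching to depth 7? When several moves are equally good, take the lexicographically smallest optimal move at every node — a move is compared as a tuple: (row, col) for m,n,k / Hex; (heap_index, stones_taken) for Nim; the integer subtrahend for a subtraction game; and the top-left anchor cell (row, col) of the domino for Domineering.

ply 1, X at .X./O.O/.X. | (0,0)=-1→XX./O.O/.X.; (0,2)=-1→.XX/O.O/.X.; (1,1)=+1→.X./OXO/.X.*; (2,0)=-1→.X./O.O/XX.; (2,2)=-1→.X./O.O/.XX
ply 2: .X./OXO/.X. is terminal -1 (O); from .X./O.O/.X. depth 7

PV length from [.X./O.O/.X.]: 1 ply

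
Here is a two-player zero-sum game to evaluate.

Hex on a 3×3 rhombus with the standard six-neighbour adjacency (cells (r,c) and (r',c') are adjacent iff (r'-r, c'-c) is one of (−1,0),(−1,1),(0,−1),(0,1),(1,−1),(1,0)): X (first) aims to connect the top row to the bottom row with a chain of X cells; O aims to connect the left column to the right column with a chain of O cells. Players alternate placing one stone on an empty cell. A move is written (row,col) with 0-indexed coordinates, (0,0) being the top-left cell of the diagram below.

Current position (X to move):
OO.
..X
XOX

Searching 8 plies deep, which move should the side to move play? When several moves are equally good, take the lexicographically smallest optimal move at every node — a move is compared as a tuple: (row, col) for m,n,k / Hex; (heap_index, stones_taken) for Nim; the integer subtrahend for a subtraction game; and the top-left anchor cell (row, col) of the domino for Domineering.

[OO./..X/XOX] X move#1: (0,2):+1/OOX/..X/XOX*, (1,0):-1/OO./X.X/XOX, (1,1):-1/OO./.XX/XOX
[OOX/..X/XOX] end (terminal -1, O#2); searched OO./..X/XOX to 8

X's best at [OO./..X/XOX]: (0,2)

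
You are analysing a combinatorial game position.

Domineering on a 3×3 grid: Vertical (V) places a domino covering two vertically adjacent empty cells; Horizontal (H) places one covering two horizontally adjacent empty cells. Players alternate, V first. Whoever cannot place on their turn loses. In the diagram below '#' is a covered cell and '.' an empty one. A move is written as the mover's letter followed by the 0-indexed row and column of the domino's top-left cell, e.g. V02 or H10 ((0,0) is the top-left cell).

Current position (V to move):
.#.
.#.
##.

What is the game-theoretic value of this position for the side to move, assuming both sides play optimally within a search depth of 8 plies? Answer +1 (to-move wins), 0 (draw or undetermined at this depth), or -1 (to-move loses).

value(.#./.#./##., V) = +1

ply 1, V at .#./.#./##. | V00=+1→##./##./##.*; V02=+1→.##/.##/##.; V12=+1→.#./.##/###
ply 2: ##./##./##. is terminal -1 (H); from .#./.#./##. depth 8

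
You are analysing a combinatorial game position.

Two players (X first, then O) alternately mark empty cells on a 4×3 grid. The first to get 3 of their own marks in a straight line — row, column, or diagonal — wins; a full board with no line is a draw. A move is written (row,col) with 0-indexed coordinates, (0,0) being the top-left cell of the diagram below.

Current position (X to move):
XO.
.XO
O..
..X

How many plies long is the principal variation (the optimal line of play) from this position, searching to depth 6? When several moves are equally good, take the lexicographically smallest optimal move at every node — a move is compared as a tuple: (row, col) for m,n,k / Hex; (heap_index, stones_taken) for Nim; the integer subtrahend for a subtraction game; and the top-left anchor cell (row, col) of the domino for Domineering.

PV length from [XO./.XO/O../..X]: 3 plies

p1 X@[XO./.XO/O../..X]: (0,2)[XOX/.XO/O../..X]+1* (1,0)[XO./XXO/O../..X]+1 (2,1)[XO./.XO/OX./..X]+1 (2,2)[XO./.XO/O.X/..X]+1 (3,0)[XO./.XO/O../X.X]+1 (3,1)[XO./.XO/O../.XX]+1
p2 O@[XOX/.XO/O../..X]: (1,0)[XOX/OXO/O../..X]-1* (2,1)[XOX/.XO/OO./..X]-1 (2,2)[XOX/.XO/O.O/..X]-1 (3,0)[XOX/.XO/O../O.X]-1 (3,1)[XOX/.XO/O../.OX]-1
p3 X@[XOX/OXO/O../..X]: (2,1)[XOX/OXO/OX./..X]-1 (2,2)[XOX/OXO/O.X/..X]+1* (3,0)[XOX/OXO/O../X.X]+1 (3,1)[XOX/OXO/O../.XX]-1
p4 O@[XOX/OXO/O.X/..X] terminal -1; root [XO./.XO/O../..X] d6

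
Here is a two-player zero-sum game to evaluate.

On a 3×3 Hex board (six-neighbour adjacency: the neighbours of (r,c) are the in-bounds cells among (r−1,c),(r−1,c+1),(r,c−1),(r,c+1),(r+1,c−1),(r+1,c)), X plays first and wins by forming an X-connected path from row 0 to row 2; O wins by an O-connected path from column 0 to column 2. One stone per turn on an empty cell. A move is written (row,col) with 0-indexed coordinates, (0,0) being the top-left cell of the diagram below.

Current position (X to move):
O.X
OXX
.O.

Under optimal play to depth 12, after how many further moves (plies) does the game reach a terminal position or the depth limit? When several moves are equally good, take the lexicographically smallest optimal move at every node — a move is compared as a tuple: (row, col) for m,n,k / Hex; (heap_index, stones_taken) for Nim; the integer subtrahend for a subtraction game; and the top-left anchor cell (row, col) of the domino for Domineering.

ply 1, X at O.X/OXX/.O. | (0,1)=+1→OXX/OXX/.O.*; (2,0)=+1→O.X/OXX/XO.; (2,2)=+1→O.X/OXX/.OX
ply 2, O at OXX/OXX/.O. | (2,0)=-1→OXX/OXX/OO.*; (2,2)=-1→OXX/OXX/.OO
ply 3, X at OXX/OXX/OO. | (2,2)=+1→OXX/OXX/OOX*
ply 4: OXX/OXX/OOX is terminal -1 (O); from O.X/OXX/.O. depth 12

PV length from [O.X/OXX/.O.]: 3 plies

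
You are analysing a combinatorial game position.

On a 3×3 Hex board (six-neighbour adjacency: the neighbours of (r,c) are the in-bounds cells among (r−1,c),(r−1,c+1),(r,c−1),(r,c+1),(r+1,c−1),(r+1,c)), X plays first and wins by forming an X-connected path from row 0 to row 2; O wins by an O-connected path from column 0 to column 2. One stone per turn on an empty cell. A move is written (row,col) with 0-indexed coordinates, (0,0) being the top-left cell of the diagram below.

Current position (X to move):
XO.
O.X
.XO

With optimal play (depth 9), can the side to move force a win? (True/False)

ply 1, X at XO./O.X/.XO | (0,2)=+1→XOX/O.X/.XO*; (1,1)=-1→XO./OXX/.XO; (2,0)=-1→XO./O.X/XXO
ply 2: XOX/O.X/.XO is terminal -1 (O); from XO./O.X/.XO depth 9

X winning at [XO./O.X/.XO]: True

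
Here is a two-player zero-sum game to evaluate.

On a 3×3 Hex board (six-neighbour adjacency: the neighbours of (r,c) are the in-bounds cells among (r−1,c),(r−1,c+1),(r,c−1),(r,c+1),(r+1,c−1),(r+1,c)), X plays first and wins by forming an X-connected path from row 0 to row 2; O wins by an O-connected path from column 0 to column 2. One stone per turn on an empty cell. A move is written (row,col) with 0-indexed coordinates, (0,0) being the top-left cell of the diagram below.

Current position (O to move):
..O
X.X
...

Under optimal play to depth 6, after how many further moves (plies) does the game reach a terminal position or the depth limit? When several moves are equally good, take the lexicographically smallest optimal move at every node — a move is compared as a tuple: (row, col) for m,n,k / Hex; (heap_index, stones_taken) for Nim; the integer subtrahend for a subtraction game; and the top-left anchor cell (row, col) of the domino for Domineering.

PV length from [..O/X.X/...]: 4 plies

[..O/X.X/...] O move#1: (0,0):-1/O.O/X.X/...*, (0,1):-1/.OO/X.X/..., (1,1):-1/..O/XOX/..., (2,0):-1/..O/X.X/O.., (2,1):-1/..O/X.X/.O., (2,2):-1/..O/X.X/..O
[O.O/X.X/...] X move#2: (0,1):+1/OXO/X.X/...*, (1,1):-1/O.O/XXX/..., (2,0):-1/O.O/X.X/X.., (2,1):-1/O.O/X.X/.X., (2,2):-1/O.O/X.X/..X
[OXO/X.X/...] O move#3: (1,1):-1/OXO/XOX/...*, (2,0):-1/OXO/X.X/O.., (2,1):-1/OXO/X.X/.O., (2,2):-1/OXO/X.X/..O
[OXO/XOX/...] X move#4: (2,0):+1/OXO/XOX/X..*, (2,1):-1/OXO/XOX/.X., (2,2):-1/OXO/XOX/..X
[OXO/XOX/X..] end (terminal -1, O#5); searched ..O/X.X/... to 6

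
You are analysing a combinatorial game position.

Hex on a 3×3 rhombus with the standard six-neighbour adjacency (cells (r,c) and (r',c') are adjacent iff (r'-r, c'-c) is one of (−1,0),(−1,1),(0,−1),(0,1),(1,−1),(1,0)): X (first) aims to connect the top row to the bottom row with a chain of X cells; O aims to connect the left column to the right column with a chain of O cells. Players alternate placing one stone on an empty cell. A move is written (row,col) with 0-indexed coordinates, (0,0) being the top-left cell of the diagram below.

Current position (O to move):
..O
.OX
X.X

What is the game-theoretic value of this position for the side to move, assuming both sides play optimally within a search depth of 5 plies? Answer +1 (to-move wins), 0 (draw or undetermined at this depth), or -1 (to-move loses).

p1 O@[..O/.OX/X.X]: (0,0)[O.O/.OX/X.X]+1* (0,1)[.OO/.OX/X.X]+1 (1,0)[..O/OOX/X.X]+1 (2,1)[..O/.OX/XOX]-1
p2 X@[O.O/.OX/X.X]: (0,1)[OXO/.OX/X.X]-1* (1,0)[O.O/XOX/X.X]-1 (2,1)[O.O/.OX/XXX]-1
p3 O@[OXO/.OX/X.X]: (1,0)[OXO/OOX/X.X]+1* (2,1)[OXO/.OX/XOX]-1
p4 X@[OXO/OOX/X.X] terminal -1; root [..O/.OX/X.X] d5

value(..O/.OX/X.X, O) = +1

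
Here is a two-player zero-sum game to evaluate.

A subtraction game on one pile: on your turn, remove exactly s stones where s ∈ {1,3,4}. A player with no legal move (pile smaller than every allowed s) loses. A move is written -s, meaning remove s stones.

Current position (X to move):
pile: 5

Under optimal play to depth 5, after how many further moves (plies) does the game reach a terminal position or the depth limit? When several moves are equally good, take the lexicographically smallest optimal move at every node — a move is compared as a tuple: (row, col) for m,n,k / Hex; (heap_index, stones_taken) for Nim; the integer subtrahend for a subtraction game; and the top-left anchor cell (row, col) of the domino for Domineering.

PV length from [5]: 3 plies

[5] X move#1: -1:-1/4, -3:+1/2*, -4:-1/1
[2] O move#2: -1:-1/1*
[1] X move#3: -1:+1/0*
[0] end (terminal -1, O#4); searched 5 to 5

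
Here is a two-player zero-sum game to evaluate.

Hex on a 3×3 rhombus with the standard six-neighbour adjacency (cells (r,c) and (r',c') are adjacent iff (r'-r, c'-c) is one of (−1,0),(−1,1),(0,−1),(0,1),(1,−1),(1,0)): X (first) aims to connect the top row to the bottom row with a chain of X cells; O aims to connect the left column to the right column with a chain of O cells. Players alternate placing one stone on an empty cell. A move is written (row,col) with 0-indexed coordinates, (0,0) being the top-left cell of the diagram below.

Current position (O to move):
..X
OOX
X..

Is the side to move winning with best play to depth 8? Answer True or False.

[..X/OOX/X..] O move#1: (0,0):-1/O.X/OOX/X..*, (0,1):-1/.OX/OOX/X.., (2,1):-1/..X/OOX/XO., (2,2):-1/..X/OOX/X.O
[O.X/OOX/X..] X move#2: (0,1):+1/OXX/OOX/X..*, (2,1):+1/O.X/OOX/XX., (2,2):+1/O.X/OOX/X.X
[OXX/OOX/X..] O move#3: (2,1):-1/OXX/OOX/XO.*, (2,2):-1/OXX/OOX/X.O
[OXX/OOX/XO.] X move#4: (2,2):+1/OXX/OOX/XOX*
[OXX/OOX/XOX] end (terminal -1, O#5); searched ..X/OOX/X.. to 8

O winning at [..X/OOX/X..]: False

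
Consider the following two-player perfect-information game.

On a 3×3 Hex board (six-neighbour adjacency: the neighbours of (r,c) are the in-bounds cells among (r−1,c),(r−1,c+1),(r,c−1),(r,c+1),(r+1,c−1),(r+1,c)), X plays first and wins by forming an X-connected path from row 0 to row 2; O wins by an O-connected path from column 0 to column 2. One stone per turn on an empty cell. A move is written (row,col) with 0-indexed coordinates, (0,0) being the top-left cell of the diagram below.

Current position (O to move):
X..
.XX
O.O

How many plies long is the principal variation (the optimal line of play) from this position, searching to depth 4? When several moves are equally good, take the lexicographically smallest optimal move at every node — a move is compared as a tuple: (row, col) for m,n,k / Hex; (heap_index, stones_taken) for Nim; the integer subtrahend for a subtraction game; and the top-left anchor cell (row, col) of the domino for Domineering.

ply 1, O at X../.XX/O.O | (0,1)=-1→XO./.XX/O.O; (0,2)=-1→X.O/.XX/O.O; (1,0)=-1→X../OXX/O.O; (2,1)=+1→X../.XX/OOO*
ply 2: X../.XX/OOO is terminal -1 (X); from X../.XX/O.O depth 4

PV length from [X../.XX/O.O]: 1 ply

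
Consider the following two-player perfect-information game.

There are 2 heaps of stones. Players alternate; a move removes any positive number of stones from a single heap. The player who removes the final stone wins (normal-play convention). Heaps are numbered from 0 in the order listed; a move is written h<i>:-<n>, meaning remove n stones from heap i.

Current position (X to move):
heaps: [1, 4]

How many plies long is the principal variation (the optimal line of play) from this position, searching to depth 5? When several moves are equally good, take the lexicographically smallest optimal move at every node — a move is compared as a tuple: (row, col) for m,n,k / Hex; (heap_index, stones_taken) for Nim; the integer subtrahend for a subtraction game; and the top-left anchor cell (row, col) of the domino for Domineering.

PV length from [(1,4)]: 3 plies

ply 1, X at (1,4) | h0:-1=-1→(0,4); h1:-1=-1→(1,3); h1:-2=-1→(1,2); h1:-3=+1→(1,1)*; h1:-4=-1→(1,0)
ply 2, O at (1,1) | h0:-1=-1→(0,1)*; h1:-1=-1→(1,0)
ply 3, X at (0,1) | h1:-1=+1→(0,0)*
ply 4: (0,0) is terminal -1 (O); from (1,4) depth 5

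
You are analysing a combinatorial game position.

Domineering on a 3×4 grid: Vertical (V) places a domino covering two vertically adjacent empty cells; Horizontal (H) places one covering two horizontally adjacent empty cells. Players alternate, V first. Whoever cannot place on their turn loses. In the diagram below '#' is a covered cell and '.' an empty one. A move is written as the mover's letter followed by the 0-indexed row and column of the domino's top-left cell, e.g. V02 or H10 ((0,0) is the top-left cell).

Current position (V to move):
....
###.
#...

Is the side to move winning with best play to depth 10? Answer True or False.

p1 V@[..../###./#...]: V03[...#/####/#...]-1* V13[..../####/#..#]-1
p2 H@[...#/####/#...]: H00[##.#/####/#...]+1* H01[.###/####/#...]+1 H21[...#/####/###.]+1 H22[...#/####/#.##]+1
p3 V@[##.#/####/#...] terminal -1; root [..../###./#...] d10

V winning at [..../###./#...]: False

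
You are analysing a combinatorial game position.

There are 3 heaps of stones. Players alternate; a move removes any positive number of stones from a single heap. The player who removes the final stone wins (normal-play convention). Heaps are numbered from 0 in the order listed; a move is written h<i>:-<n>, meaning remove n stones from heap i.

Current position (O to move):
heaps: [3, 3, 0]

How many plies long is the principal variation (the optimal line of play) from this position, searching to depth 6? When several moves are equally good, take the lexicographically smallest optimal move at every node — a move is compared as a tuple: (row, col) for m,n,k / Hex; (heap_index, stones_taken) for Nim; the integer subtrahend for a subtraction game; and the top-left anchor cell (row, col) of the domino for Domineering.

[(3,3,0)] O move#1: h0:-1:-1/(2,3,0)*, h0:-2:-1/(1,3,0), h0:-3:-1/(0,3,0), h1:-1:-1/(3,2,0), h1:-2:-1/(3,1,0), h1:-3:-1/(3,0,0)
[(2,3,0)] X move#2: h0:-1:-1/(1,3,0), h0:-2:-1/(0,3,0), h1:-1:+1/(2,2,0)*, h1:-2:-1/(2,1,0), h1:-3:-1/(2,0,0)
[(2,2,0)] O move#3: h0:-1:-1/(1,2,0)*, h0:-2:-1/(0,2,0), h1:-1:-1/(2,1,0), h1:-2:-1/(2,0,0)
[(1,2,0)] X move#4: h0:-1:-1/(0,2,0), h1:-1:+1/(1,1,0)*, h1:-2:-1/(1,0,0)
[(1,1,0)] O move#5: h0:-1:-1/(0,1,0)*, h1:-1:-1/(1,0,0)
[(0,1,0)] X move#6: h1:-1:+1/(0,0,0)*
[(0,0,0)] end (terminal -1, O#7); searched (3,3,0) to 6

PV length from [(3,3,0)]: 6 plies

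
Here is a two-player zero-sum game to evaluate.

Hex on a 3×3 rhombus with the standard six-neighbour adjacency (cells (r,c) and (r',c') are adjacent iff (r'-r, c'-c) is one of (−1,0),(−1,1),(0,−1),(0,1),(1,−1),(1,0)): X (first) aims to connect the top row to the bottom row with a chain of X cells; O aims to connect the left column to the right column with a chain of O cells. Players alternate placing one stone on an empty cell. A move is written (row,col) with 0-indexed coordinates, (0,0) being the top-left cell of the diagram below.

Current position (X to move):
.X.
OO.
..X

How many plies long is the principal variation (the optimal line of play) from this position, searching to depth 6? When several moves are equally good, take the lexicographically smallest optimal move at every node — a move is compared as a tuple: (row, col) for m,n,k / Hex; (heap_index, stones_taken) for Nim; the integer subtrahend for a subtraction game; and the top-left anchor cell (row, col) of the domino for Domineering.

p1 X@[.X./OO./..X]: (0,0)[XX./OO./..X]-1* (0,2)[.XX/OO./..X]-1 (1,2)[.X./OOX/..X]-1 (2,0)[.X./OO./X.X]-1 (2,1)[.X./OO./.XX]-1
p2 O@[XX./OO./..X]: (0,2)[XXO/OO./..X]+1* (1,2)[XX./OOO/..X]+1 (2,0)[XX./OO./O.X]+1 (2,1)[XX./OO./.OX]+1
p3 X@[XXO/OO./..X] terminal -1; root [.X./OO./..X] d6

PV length from [.X./OO./..X]: 2 plies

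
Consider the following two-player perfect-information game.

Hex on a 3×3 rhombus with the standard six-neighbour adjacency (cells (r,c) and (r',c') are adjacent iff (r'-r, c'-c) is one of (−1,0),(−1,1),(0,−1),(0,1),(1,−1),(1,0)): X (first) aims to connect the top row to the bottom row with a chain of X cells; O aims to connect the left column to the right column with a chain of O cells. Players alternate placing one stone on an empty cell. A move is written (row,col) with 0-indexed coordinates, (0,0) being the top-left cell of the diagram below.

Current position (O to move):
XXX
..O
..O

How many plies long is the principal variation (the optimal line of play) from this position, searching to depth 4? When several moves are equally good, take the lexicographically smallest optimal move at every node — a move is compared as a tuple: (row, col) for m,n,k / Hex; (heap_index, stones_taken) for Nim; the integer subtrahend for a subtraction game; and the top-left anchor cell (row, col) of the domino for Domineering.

[XXX/..O/..O] O move#1: (1,0):-1/XXX/O.O/..O, (1,1):+1/XXX/.OO/..O*, (2,0):+1/XXX/..O/O.O, (2,1):-1/XXX/..O/.OO
[XXX/.OO/..O] X move#2: (1,0):-1/XXX/XOO/..O*, (2,0):-1/XXX/.OO/X.O, (2,1):-1/XXX/.OO/.XO
[XXX/XOO/..O] O move#3: (2,0):+1/XXX/XOO/O.O*, (2,1):-1/XXX/XOO/.OO
[XXX/XOO/O.O] end (terminal -1, X#4); searched XXX/..O/..O to 4

PV length from [XXX/..O/..O]: 3 plies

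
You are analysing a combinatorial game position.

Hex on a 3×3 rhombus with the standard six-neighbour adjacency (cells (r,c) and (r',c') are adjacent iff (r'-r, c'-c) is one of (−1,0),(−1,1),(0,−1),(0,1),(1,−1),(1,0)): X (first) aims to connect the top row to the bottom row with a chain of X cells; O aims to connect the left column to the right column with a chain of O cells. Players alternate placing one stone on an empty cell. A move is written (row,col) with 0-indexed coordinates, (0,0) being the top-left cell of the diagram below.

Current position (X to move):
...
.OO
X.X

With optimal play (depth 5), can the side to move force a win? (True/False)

p1 X@[.../.OO/X.X]: (0,0)[X../.OO/X.X]-1 (0,1)[.X./.OO/X.X]-1 (0,2)[..X/.OO/X.X]-1 (1,0)[.../XOO/X.X]+1* (2,1)[.../.OO/XXX]-1
p2 O@[.../XOO/X.X]: (0,0)[O../XOO/X.X]-1* (0,1)[.O./XOO/X.X]-1 (0,2)[..O/XOO/X.X]-1 (2,1)[.../XOO/XOX]-1
p3 X@[O../XOO/X.X]: (0,1)[OX./XOO/X.X]+1* (0,2)[O.X/XOO/X.X]-1 (2,1)[O../XOO/XXX]-1
p4 O@[OX./XOO/X.X] terminal -1; root [.../.OO/X.X] d5

X winning at [.../.OO/X.X]: True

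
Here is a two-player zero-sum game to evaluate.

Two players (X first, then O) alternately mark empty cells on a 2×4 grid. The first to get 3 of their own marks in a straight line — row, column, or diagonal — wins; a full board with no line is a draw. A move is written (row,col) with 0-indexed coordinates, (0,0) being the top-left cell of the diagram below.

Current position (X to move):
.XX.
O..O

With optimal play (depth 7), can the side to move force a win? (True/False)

X winning at [.XX./O..O]: True

p1 X@[.XX./O..O]: (0,0)[XXX./O..O]+1* (0,3)[.XXX/O..O]+1 (1,1)[.XX./OX.O]+1 (1,2)[.XX./O.XO]+1
p2 O@[XXX./O..O] terminal -1; root [.XX./O..O] d7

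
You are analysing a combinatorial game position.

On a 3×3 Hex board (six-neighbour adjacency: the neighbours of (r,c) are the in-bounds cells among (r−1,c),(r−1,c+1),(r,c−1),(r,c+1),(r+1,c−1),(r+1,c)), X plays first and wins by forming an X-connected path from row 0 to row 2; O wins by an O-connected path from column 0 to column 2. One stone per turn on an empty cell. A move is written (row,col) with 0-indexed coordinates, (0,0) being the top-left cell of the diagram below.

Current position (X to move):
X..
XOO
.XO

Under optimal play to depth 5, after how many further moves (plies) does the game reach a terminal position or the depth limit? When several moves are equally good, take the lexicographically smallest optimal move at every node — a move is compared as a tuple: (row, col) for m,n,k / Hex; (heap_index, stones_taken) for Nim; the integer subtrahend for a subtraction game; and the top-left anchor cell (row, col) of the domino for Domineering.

PV length from [X../XOO/.XO]: 1 ply

p1 X@[X../XOO/.XO]: (0,1)[XX./XOO/.XO]-1 (0,2)[X.X/XOO/.XO]-1 (2,0)[X../XOO/XXO]+1*
p2 O@[X../XOO/XXO] terminal -1; root [X../XOO/.XO] d5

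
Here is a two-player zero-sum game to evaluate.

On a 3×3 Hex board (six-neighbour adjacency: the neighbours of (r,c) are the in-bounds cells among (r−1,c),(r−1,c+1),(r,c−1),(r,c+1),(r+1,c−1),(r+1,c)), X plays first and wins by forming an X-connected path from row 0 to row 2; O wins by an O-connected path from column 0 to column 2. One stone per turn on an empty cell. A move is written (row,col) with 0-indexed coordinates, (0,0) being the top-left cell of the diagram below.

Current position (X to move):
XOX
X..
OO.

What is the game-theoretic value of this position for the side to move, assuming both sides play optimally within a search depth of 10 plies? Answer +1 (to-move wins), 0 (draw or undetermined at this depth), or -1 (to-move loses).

ply 1, X at XOX/X../OO. | (1,1)=-1→XOX/XX./OO.*; (1,2)=-1→XOX/X.X/OO.; (2,2)=-1→XOX/X../OOX
ply 2, O at XOX/XX./OO. | (1,2)=+1→XOX/XXO/OO.*; (2,2)=+1→XOX/XX./OOO
ply 3: XOX/XXO/OO. is terminal -1 (X); from XOX/X../OO. depth 10

value(XOX/X../OO., X) = -1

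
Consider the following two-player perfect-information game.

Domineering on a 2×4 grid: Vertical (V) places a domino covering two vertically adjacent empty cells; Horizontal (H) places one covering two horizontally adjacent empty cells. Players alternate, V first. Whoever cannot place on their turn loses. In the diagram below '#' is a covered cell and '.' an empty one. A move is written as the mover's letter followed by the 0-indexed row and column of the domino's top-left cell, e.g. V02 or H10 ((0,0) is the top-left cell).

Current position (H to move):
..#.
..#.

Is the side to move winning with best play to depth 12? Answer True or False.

H winning at [..#./..#.]: True

ply 1, H at ..#./..#. | H00=+1→###./..#.*; H10=+1→..#./###.
ply 2, V at ###./..#. | V03=-1→####/..##*
ply 3, H at ####/..## | H10=+1→####/####*
ply 4: ####/#### is terminal -1 (V); from ..#./..#. depth 12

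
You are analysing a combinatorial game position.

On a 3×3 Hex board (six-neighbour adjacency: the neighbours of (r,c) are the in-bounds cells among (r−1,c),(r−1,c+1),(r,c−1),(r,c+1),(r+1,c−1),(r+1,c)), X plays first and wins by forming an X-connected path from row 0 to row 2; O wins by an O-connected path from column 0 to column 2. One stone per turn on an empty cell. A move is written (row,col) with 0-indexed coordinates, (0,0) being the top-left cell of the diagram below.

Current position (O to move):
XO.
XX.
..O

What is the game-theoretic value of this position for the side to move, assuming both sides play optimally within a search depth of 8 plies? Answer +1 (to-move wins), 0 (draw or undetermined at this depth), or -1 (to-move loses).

p1 O@[XO./XX./..O]: (0,2)[XOO/XX./..O]-1* (1,2)[XO./XXO/..O]-1 (2,0)[XO./XX./O.O]-1 (2,1)[XO./XX./.OO]-1
p2 X@[XOO/XX./..O]: (1,2)[XOO/XXX/..O]+1* (2,0)[XOO/XX./X.O]+1 (2,1)[XOO/XX./.XO]+1
p3 O@[XOO/XXX/..O]: (2,0)[XOO/XXX/O.O]-1* (2,1)[XOO/XXX/.OO]-1
p4 X@[XOO/XXX/O.O]: (2,1)[XOO/XXX/OXO]+1*
p5 O@[XOO/XXX/OXO] terminal -1; root [XO./XX./..O] d8

value(XO./XX./..O, O) = -1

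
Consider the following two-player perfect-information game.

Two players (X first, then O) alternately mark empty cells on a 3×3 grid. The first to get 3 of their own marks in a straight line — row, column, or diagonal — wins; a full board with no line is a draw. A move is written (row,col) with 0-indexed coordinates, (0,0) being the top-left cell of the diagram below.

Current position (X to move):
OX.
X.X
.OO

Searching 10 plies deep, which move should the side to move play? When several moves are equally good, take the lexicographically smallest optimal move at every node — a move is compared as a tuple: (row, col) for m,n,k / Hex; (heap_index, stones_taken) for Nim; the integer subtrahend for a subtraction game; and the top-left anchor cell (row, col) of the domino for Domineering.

ply 1, X at OX./X.X/.OO | (0,2)=-1→OXX/X.X/.OO; (1,1)=+1→OX./XXX/.OO*; (2,0)=-1→OX./X.X/XOO
ply 2: OX./XXX/.OO is terminal -1 (O); from OX./X.X/.OO depth 10

X's best at [OX./X.X/.OO]: (1,1)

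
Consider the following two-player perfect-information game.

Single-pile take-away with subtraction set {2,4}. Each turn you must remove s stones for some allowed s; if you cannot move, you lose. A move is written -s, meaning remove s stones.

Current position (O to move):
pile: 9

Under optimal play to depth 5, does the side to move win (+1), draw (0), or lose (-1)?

value(9, O) = +1

[9] O move#1: -2:+1/7*, -4:-1/5
[7] X move#2: -2:-1/5*, -4:-1/3
[5] O move#3: -2:-1/3, -4:+1/1*
[1] end (terminal -1, X#4); searched 9 to 5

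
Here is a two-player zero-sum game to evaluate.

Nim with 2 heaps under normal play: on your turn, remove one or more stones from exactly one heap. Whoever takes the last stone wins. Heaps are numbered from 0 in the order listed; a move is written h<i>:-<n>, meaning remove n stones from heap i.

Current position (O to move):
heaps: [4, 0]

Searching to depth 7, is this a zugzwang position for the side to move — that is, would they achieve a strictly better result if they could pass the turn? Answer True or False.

[(4,0)] O move#1: h0:-1:-1/(3,0), h0:-2:-1/(2,0), h0:-3:-1/(1,0), h0:-4:+1/(0,0)*
[(0,0)] end (terminal -1, X#2); searched (4,0) to 7
pass branch (X moves first from the same position):
  | [(4,0)] X move#1: h0:-1:-1/(3,0), h0:-2:-1/(2,0), h0:-3:-1/(1,0), h0:-4:+1/(0,0)*
  | [(0,0)] end (terminal -1, O#2); searched (4,0) to 7
O moving scores +1; O passing scores -1

zugzwang((4,0), O) = False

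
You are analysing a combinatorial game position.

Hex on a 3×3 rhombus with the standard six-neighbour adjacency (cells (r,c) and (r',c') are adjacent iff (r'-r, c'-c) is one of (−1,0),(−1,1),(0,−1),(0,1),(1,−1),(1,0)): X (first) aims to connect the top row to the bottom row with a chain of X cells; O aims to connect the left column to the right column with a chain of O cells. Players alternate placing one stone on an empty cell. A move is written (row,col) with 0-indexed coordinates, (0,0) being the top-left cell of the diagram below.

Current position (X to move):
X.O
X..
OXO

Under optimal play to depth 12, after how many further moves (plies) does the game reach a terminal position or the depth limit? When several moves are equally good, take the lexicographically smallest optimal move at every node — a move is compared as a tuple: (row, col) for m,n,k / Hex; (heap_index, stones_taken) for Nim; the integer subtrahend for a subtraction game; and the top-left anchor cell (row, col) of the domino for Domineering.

ply 1, X at X.O/X../OXO | (0,1)=-1→XXO/X../OXO; (1,1)=+1→X.O/XX./OXO*; (1,2)=-1→X.O/X.X/OXO
ply 2: X.O/XX./OXO is terminal -1 (O); from X.O/X../OXO depth 12

PV length from [X.O/X../OXO]: 1 ply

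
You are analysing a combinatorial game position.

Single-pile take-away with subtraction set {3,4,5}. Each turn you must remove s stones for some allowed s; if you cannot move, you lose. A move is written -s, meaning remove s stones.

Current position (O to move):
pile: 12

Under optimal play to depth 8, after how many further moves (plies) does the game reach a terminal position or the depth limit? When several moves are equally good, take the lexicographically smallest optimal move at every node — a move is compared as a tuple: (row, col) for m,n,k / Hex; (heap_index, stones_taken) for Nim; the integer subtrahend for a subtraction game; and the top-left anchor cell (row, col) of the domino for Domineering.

[12] O move#1: -3:+1/9*, -4:+1/8, -5:-1/7
[9] X move#2: -3:-1/6*, -4:-1/5, -5:-1/4
[6] O move#3: -3:-1/3, -4:+1/2*, -5:+1/1
[2] end (terminal -1, X#4); searched 12 to 8

PV length from [12]: 3 plies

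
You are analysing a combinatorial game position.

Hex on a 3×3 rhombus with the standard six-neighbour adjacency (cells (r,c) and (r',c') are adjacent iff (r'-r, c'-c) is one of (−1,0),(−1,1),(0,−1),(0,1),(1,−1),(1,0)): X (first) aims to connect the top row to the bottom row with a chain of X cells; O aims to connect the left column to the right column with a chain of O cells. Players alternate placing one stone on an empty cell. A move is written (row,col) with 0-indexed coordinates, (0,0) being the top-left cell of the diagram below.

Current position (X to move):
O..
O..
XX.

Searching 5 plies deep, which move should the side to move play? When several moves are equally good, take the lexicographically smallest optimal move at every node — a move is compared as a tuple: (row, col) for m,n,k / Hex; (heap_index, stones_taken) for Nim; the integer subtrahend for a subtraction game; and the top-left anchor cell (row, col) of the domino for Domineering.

X's best at [O../O../XX.]: (0,2)

ply 1, X at O../O../XX. | (0,1)=-1→OX./O../XX.; (0,2)=+1→O.X/O../XX.*; (1,1)=+1→O../OX./XX.; (1,2)=-1→O../O.X/XX.; (2,2)=-1→O../O../XXX
ply 2, O at O.X/O../XX. | (0,1)=-1→OOX/O../XX.*; (1,1)=-1→O.X/OO./XX.; (1,2)=-1→O.X/O.O/XX.; (2,2)=-1→O.X/O../XXO
ply 3, X at OOX/O../XX. | (1,1)=+1→OOX/OX./XX.*; (1,2)=+1→OOX/O.X/XX.; (2,2)=+1→OOX/O../XXX
ply 4: OOX/OX./XX. is terminal -1 (O); from O../O../XX. depth 5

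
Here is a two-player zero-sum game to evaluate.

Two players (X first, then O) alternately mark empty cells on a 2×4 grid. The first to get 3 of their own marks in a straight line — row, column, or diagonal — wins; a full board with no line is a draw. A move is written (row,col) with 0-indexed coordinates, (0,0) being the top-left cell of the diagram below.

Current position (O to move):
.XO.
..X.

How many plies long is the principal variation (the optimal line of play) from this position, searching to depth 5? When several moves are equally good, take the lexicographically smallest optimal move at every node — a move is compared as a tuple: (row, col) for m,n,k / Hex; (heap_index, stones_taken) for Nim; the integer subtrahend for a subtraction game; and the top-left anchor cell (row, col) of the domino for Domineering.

PV length from [.XO./..X.]: 5 plies

p1 O@[.XO./..X.]: (0,0)[OXO./..X.]-1 (0,3)[.XOO/..X.]-1 (1,0)[.XO./O.X.]+0* (1,1)[.XO./.OX.]+0 (1,3)[.XO./..XO]+0
p2 X@[.XO./O.X.]: (0,0)[XXO./O.X.]+0* (0,3)[.XOX/O.X.]+0 (1,1)[.XO./OXX.]+0 (1,3)[.XO./O.XX]+0
p3 O@[XXO./O.X.]: (0,3)[XXOO/O.X.]+0* (1,1)[XXO./OOX.]+0 (1,3)[XXO./O.XO]+0
p4 X@[XXOO/O.X.]: (1,1)[XXOO/OXX.]+0* (1,3)[XXOO/O.XX]+0
p5 O@[XXOO/OXX.]: (1,3)[XXOO/OXXO]+0*
p6 X@[XXOO/OXXO] terminal +0; root [.XO./..X.] d5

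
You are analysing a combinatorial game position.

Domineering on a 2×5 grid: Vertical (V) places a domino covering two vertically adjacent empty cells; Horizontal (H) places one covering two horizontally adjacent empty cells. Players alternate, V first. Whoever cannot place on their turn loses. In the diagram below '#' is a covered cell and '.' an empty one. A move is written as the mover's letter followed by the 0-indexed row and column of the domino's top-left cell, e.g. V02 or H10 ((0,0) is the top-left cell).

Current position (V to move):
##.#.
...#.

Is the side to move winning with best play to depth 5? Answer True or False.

ply 1, V at ##.#./...#. | V02=+1→####./..##.*; V04=-1→##.##/...##
ply 2, H at ####./..##. | H10=-1→####./####.*
ply 3, V at ####./####. | V04=+1→#####/#####*
ply 4: #####/##### is terminal -1 (H); from ##.#./...#. depth 5

V winning at [##.#./...#.]: True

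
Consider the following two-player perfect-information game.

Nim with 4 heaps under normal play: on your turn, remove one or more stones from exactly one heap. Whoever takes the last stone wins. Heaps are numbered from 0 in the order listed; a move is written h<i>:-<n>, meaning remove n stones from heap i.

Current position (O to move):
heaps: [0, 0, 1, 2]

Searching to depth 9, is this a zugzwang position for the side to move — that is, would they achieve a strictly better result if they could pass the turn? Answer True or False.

p1 O@[(0,0,1,2)]: h2:-1[(0,0,0,2)]-1 h3:-1[(0,0,1,1)]+1* h3:-2[(0,0,1,0)]-1
p2 X@[(0,0,1,1)]: h2:-1[(0,0,0,1)]-1* h3:-1[(0,0,1,0)]-1
p3 O@[(0,0,0,1)]: h3:-1[(0,0,0,0)]+1*
p4 X@[(0,0,0,0)] terminal -1; root [(0,0,1,2)] d9
pass branch (X moves first from the same position):
  | p1 X@[(0,0,1,2)]: h2:-1[(0,0,0,2)]-1 h3:-1[(0,0,1,1)]+1* h3:-2[(0,0,1,0)]-1
  | p2 O@[(0,0,1,1)]: h2:-1[(0,0,0,1)]-1* h3:-1[(0,0,1,0)]-1
  | p3 X@[(0,0,0,1)]: h3:-1[(0,0,0,0)]+1*
  | p4 O@[(0,0,0,0)] terminal -1; root [(0,0,1,2)] d9
O moving scores +1; O passing scores -1

zugzwang((0,0,1,2), O) = False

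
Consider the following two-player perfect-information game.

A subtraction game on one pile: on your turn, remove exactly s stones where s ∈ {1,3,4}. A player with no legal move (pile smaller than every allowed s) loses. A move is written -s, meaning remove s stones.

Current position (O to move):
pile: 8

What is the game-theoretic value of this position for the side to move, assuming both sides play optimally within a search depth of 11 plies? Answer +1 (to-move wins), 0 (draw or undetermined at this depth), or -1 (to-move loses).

value(8, O) = +1

ply 1, O at 8 | -1=+1→7*; -3=-1→5; -4=-1→4
ply 2, X at 7 | -1=-1→6*; -3=-1→4; -4=-1→3
ply 3, O at 6 | -1=-1→5; -3=-1→3; -4=+1→2*
ply 4, X at 2 | -1=-1→1*
ply 5, O at 1 | -1=+1→0*
ply 6: 0 is terminal -1 (X); from 8 depth 11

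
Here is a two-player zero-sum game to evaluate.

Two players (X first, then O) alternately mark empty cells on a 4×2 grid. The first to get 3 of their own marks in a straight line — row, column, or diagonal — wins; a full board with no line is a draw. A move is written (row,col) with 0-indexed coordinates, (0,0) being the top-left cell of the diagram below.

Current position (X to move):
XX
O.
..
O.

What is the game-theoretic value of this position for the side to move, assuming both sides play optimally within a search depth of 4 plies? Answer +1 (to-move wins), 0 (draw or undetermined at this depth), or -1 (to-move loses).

value(XX/O./../O., X) = 0

ply 1, X at XX/O./../O. | (1,1)=-1→XX/OX/../O.; (2,0)=+0→XX/O./X./O.*; (2,1)=-1→XX/O./.X/O.; (3,1)=-1→XX/O./../OX
ply 2, O at XX/O./X./O. | (1,1)=+0→XX/OO/X./O.*; (2,1)=+0→XX/O./XO/O.; (3,1)=+0→XX/O./X./OO
ply 3, X at XX/OO/X./O. | (2,1)=+0→XX/OO/XX/O.*; (3,1)=+0→XX/OO/X./OX
ply 4, O at XX/OO/XX/O. | (3,1)=+0→XX/OO/XX/OO*
ply 5: XX/OO/XX/OO is terminal +0 (X); from XX/O./../O. depth 4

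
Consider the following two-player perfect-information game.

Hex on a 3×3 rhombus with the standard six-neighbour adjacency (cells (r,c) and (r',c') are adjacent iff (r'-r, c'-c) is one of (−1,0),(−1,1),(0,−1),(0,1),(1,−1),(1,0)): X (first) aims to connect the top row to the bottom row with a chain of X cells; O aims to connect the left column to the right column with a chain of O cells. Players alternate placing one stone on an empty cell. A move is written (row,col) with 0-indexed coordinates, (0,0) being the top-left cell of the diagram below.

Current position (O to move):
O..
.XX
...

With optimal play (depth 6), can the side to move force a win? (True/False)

p1 O@[O../.XX/...]: (0,1)[OO./.XX/...]-1* (0,2)[O.O/.XX/...]-1 (1,0)[O../OXX/...]-1 (2,0)[O../.XX/O..]-1 (2,1)[O../.XX/.O.]-1 (2,2)[O../.XX/..O]-1
p2 X@[OO./.XX/...]: (0,2)[OOX/.XX/...]+1* (1,0)[OO./XXX/...]-1 (2,0)[OO./.XX/X..]-1 (2,1)[OO./.XX/.X.]-1 (2,2)[OO./.XX/..X]-1
p3 O@[OOX/.XX/...]: (1,0)[OOX/OXX/...]-1* (2,0)[OOX/.XX/O..]-1 (2,1)[OOX/.XX/.O.]-1 (2,2)[OOX/.XX/..O]-1
p4 X@[OOX/OXX/...]: (2,0)[OOX/OXX/X..]+1* (2,1)[OOX/OXX/.X.]+1 (2,2)[OOX/OXX/..X]+1
p5 O@[OOX/OXX/X..] terminal -1; root [O../.XX/...] d6

O winning at [O../.XX/...]: False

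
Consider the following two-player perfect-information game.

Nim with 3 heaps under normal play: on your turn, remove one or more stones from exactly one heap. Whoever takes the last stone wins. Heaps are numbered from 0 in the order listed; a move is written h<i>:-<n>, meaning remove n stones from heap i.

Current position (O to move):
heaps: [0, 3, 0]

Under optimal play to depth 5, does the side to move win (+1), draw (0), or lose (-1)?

value((0,3,0), O) = +1

[(0,3,0)] O move#1: h1:-1:-1/(0,2,0), h1:-2:-1/(0,1,0), h1:-3:+1/(0,0,0)*
[(0,0,0)] end (terminal -1, X#2); searched (0,3,0) to 5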